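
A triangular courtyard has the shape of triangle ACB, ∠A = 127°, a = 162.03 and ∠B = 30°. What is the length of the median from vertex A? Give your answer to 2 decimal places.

41.52

The third angle is ∠C = 180° − ∠B − ∠A = 23.00°.
Law of sines: c = a·sin C/sin A ≈ 79.273.
Law of sines: b = a·sin B/sin A ≈ 101.44.
Median from A: ½√(2·c² + 2·b² − a²) ≈ 41.52.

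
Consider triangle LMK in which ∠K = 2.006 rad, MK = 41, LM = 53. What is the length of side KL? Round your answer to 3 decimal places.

Law of sines: sin L = MK·sin K/LM ≈ 0.70147.
Since LM ≥ MK, only the acute value applies: ∠L ≈ 0.777 rad.
Then ∠M = π − ∠K − ∠L ≈ 0.358 rad.
Law of sines gives KL = LM·sin M/sin K ≈ 20.487.

20.487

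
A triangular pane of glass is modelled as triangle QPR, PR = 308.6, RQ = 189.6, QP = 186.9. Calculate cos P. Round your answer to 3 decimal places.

cos P ≈ 0.817

By the law of cosines, cos P = (QP² + PR² − RQ²) / (2·QP·PR) ≈ 0.81676, so ∠P ≈ 0.6150 rad.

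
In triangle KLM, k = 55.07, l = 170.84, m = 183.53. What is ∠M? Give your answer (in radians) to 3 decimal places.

By the law of cosines, cos M = (k² + l² − m²) / (2·k·l) ≈ -0.07782, so ∠M ≈ 1.649 rad.

∠M ≈ 1.649 rad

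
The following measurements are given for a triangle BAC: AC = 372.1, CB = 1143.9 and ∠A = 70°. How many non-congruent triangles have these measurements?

1

AC·sin A = 372.1·sin(70°) ≈ 349.7.
Since CB ≥ AC, exactly one triangle exists.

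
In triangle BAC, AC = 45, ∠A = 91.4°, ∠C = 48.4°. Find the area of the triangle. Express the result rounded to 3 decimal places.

1172.687

The third angle is ∠B = 180° − ∠A − ∠C = 40.20°.
Law of sines: CB = AC·sin A/sin B ≈ 69.697.
Law of sines: BA = AC·sin C/sin B ≈ 52.135.
Area = ½·AC·CB·sin C ≈ 1172.7.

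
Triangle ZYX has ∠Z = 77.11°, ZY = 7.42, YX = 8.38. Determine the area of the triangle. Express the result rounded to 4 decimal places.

Law of sines: sin X = ZY·sin Z/YX ≈ 0.86313.
Since YX ≥ ZY, only the acute value applies: ∠X ≈ 59.67°.
Then ∠Y = 180° − ∠Z − ∠X ≈ 43.22°.
Law of sines gives XZ = YX·sin Y/sin Z ≈ 5.887.
Area = ½·YX·ZY·sin Y ≈ 21.29.

area ≈ 21.2905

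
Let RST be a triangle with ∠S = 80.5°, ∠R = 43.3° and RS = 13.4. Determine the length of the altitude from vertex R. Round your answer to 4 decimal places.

13.2162

The third angle is ∠T = 180° − ∠R − ∠S = 56.20°.
Law of sines: ST = RS·sin R/sin T ≈ 11.059.
Law of sines: TR = RS·sin S/sin T ≈ 15.904.
Area = ½·RS·ST·sin S ≈ 73.08.
The altitude from R has length 2·area/ST ≈ 13.216.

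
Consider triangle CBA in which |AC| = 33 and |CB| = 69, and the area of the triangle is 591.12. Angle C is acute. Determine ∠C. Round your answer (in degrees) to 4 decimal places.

31.2792

From area = ½·|AC|·|CB|·sin C, we get sin C = 2·area/(|AC|·|CB|) ≈ 0.51921.
Taking the acute solution, ∠C ≈ 31.28°.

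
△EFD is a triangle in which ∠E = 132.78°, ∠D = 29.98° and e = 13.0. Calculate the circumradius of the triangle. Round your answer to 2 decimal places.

The third angle is ∠F = 180° − ∠D − ∠E = 17.24°.
Law of sines: f = e·sin F/sin E ≈ 5.2494.
Law of sines: d = e·sin D/sin E ≈ 8.8506.
Circumradius = e/(2 sin E) ≈ 8.856.

8.86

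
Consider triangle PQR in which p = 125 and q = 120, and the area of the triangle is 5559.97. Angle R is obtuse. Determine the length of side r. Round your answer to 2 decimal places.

223.96

From area = ½·p·q·sin R, we get sin R = 2·area/(p·q) ≈ 0.74133.
Taking the obtuse solution, ∠R ≈ 132.16°.
Law of cosines then gives r ≈ 223.96.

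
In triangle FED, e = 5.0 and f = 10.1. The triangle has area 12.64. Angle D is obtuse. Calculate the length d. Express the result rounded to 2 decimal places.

14.64

From area = ½·f·e·sin D, we get sin D = 2·area/(f·e) ≈ 0.50059.
Taking the obtuse solution, ∠D ≈ 149.96°.
Law of cosines then gives d ≈ 14.644.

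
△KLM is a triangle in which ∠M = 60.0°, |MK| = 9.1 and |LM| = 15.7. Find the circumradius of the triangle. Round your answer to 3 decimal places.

7.883

By the law of cosines, |KL|² = |LM|² + |MK|² − 2·|LM|·|MK|·cos M = 186.43, so |KL| ≈ 13.654.
Area = ½·|LM|·|MK|·sin M ≈ 61.865.
Circumradius = |KL|/(2 sin M) ≈ 7.8831.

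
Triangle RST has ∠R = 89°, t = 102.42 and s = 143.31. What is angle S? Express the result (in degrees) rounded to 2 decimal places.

By the law of cosines, r² = s² + t² − 2·s·t·cos R = 30515, so r ≈ 174.69.
Law of cosines again: cos S = (t² + r² − s²)/(2·t·r) ≈ 0.57199, so ∠S ≈ 55.11°.

55.11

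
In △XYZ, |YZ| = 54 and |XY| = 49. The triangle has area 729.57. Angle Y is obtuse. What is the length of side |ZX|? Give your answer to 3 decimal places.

98.649

From area = ½·|XY|·|YZ|·sin Y, we get sin Y = 2·area/(|XY|·|YZ|) ≈ 0.55145.
Taking the obtuse solution, ∠Y ≈ 146.53°.
Law of cosines then gives |ZX| ≈ 98.649.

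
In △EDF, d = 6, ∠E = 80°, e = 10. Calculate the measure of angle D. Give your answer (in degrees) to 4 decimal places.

36.2198

Law of sines: sin D = d·sin E/e ≈ 0.59088.
Since e ≥ d, only the acute value applies: ∠D ≈ 36.22°.
Then ∠F = 180° − ∠E − ∠D ≈ 63.78°.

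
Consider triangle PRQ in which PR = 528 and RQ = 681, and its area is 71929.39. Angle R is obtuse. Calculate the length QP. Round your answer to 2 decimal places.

1183.90

From area = ½·PR·RQ·sin R, we get sin R = 2·area/(PR·RQ) ≈ 0.40009.
Taking the obtuse solution, ∠R ≈ 156.42°.
Law of cosines then gives QP ≈ 1183.9.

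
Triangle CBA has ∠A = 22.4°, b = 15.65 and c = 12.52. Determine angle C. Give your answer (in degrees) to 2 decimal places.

∠C ≈ 49.50°

By the law of cosines, a² = c² + b² − 2·c·b·cos A = 39.365, so a ≈ 6.2742.
Law of cosines again: cos C = (b² + a² − c²)/(2·b·a) ≈ 0.64944, so ∠C ≈ 49.50°.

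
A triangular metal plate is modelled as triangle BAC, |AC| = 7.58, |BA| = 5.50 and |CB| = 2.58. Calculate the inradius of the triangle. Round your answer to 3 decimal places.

Semiperimeter s = (7.58 + 2.58 + 5.5)/2 = 7.83.
Heron's formula: area = √(7.83·0.25·5.25·2.33) ≈ 4.8934.
Inradius = area/s = 4.8934/7.83 ≈ 0.62495.

0.625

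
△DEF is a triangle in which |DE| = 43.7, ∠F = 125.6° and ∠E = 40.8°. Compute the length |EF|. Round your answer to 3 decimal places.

The third angle is ∠D = 180° − ∠E − ∠F = 13.60°.
Law of sines: |EF| = |DE|·sin D/sin F ≈ 12.638.

12.638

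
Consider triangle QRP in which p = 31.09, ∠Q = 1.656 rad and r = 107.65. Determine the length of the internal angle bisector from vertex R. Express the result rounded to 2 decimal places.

By the law of cosines, q² = r² + p² − 2·r·p·cos Q = 13125, so q ≈ 114.56.
Law of cosines again: cos R = (p² + q² − r²)/(2·p·q) ≈ 0.35134, so ∠R ≈ 1.212 rad.
The bisector from R has length 2·p·q·cos(∠R/2)/(p+q) ≈ 40.202.

t_R ≈ 40.20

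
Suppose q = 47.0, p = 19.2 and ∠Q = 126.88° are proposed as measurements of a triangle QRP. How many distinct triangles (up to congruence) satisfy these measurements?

p·sin Q = 19.2·sin(126.88°) ≈ 15.36.
Since ∠Q is not acute, a triangle exists only if q > p; here q > p, so there is exactly one triangle.

1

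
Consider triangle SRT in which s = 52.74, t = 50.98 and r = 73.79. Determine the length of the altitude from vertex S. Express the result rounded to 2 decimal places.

50.98

Semiperimeter p = (52.74 + 73.79 + 50.98)/2 = 88.755.
Heron's formula: area = √(88.755·36.015·14.965·37.775) ≈ 1344.2.
The altitude from S has length 2·area/s ≈ 50.976.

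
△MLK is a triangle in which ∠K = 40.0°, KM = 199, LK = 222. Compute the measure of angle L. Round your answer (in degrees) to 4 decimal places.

∠L ≈ 61.4636°

By the law of cosines, ML² = LK² + KM² − 2·LK·KM·cos K = 21200, so ML ≈ 145.6.
Law of cosines again: cos L = (ML² + LK² − KM²)/(2·ML·LK) ≈ 0.47772, so ∠L ≈ 61.46°.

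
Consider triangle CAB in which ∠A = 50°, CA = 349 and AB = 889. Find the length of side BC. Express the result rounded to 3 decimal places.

By the law of cosines, BC² = CA² + AB² − 2·CA·AB·cos A = 5.1326e+05, so BC ≈ 716.42.

716.420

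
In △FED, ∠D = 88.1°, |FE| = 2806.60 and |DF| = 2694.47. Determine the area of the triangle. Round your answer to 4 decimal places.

area ≈ 1184630.2962

Law of sines: sin E = |DF|·sin D/|FE| ≈ 0.95952.
Since |FE| ≥ |DF|, only the acute value applies: ∠E ≈ 73.64°.
Then ∠F = 180° − ∠D − ∠E ≈ 18.26°.
Law of sines gives |ED| = |FE|·sin F/sin D ≈ 879.79.
Area = ½·|FE|·|DF|·sin F ≈ 1.1846e+06.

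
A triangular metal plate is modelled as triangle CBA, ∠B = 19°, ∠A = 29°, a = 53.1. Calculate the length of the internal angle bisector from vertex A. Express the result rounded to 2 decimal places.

t_A ≈ 48.01

The third angle is ∠C = 180° − ∠B − ∠A = 132.00°.
Law of sines: c = a·sin C/sin A ≈ 81.395.
Law of sines: b = a·sin B/sin A ≈ 35.659.
The bisector from A has length 2·c·b·cos(∠A/2)/(c+b) ≈ 48.012.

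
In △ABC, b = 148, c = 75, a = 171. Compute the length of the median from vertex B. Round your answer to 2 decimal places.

Median from B: ½√(2·c² + 2·a² − b²) ≈ 109.35.

109.35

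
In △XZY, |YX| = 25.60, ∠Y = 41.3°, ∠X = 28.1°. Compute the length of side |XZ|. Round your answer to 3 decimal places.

The third angle is ∠Z = 180° − ∠Y − ∠X = 110.60°.
Law of sines: |XZ| = |YX|·sin Y/sin Z ≈ 18.05.

18.050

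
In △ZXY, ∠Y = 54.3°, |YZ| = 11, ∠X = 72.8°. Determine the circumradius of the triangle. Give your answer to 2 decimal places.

R ≈ 5.76

The third angle is ∠Z = 180° − ∠X − ∠Y = 52.90°.
Law of sines: |XY| = |YZ|·sin Z/sin X ≈ 9.1842.
Law of sines: |ZX| = |YZ|·sin Y/sin X ≈ 9.3511.
Circumradius = |YZ|/(2 sin X) ≈ 5.7575.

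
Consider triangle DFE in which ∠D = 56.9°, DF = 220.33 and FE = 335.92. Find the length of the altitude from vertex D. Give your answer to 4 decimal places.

h_D ≈ 220.3282

Law of sines: sin E = DF·sin D/FE ≈ 0.54946.
Since FE ≥ DF, only the acute value applies: ∠E ≈ 33.33°.
Then ∠F = 180° − ∠D − ∠E ≈ 89.77°.
Law of sines gives ED = FE·sin F/sin D ≈ 400.99.
Area = ½·FE·DF·sin F ≈ 37006.
The altitude from D has length 2·area/FE ≈ 220.33.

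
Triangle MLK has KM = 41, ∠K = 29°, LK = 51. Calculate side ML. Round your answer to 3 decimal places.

By the law of cosines, ML² = LK² + KM² − 2·LK·KM·cos K = 624.34, so ML ≈ 24.987.

24.987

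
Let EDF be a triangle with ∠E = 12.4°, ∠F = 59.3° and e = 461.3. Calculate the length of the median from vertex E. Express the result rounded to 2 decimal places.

m_E ≈ 1932.03

The third angle is ∠D = 180° − ∠F − ∠E = 108.30°.
Law of sines: d = e·sin D/sin E ≈ 2039.6.
Law of sines: f = e·sin F/sin E ≈ 1847.2.
Median from E: ½√(2·d² + 2·f² − e²) ≈ 1932.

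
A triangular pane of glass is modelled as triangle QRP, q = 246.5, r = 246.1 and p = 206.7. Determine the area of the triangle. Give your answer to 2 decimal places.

area ≈ 23105.67

Semiperimeter s = (246.5 + 246.1 + 206.7)/2 = 349.65.
Heron's formula: area = √(349.65·103.15·103.55·142.95) ≈ 23106.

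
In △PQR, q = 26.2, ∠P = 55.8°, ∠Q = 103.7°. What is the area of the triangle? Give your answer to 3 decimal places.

The third angle is ∠R = 180° − ∠P − ∠Q = 20.50°.
Law of sines: p = q·sin P/sin Q ≈ 22.304.
Law of sines: r = q·sin R/sin Q ≈ 9.4441.
Area = ½·q·p·sin R ≈ 102.32.

102.325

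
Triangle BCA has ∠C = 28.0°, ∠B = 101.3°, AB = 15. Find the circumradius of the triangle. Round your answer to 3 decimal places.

The third angle is ∠A = 180° − ∠B − ∠C = 50.70°.
Law of sines: CA = AB·sin B/sin C ≈ 31.331.
Law of sines: BC = AB·sin A/sin C ≈ 24.725.
Circumradius = AB/(2 sin C) ≈ 15.975.

15.975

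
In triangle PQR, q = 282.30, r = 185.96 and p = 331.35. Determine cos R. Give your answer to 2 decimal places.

By the law of cosines, cos R = (p² + q² − r²) / (2·p·q) ≈ 0.82801, so ∠R ≈ 34.10°.

cos R ≈ 0.83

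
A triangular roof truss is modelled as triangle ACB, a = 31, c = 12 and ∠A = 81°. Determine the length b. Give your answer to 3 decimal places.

30.522

Law of sines: sin C = c·sin A/a ≈ 0.38233.
Since a ≥ c, only the acute value applies: ∠C ≈ 22.48°.
Then ∠B = 180° − ∠A − ∠C ≈ 76.52°.
Law of sines gives b = a·sin B/sin A ≈ 30.522.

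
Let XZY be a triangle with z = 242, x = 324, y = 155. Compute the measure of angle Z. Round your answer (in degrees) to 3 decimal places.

∠Z ≈ 45.470°

By the law of cosines, cos Z = (y² + x² − z²) / (2·y·x) ≈ 0.70128, so ∠Z ≈ 45.47°.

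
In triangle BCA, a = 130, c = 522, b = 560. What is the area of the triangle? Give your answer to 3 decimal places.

33385.536

Semiperimeter s = (560 + 522 + 130)/2 = 606.
Heron's formula: area = √(606·46·84·476) ≈ 33386.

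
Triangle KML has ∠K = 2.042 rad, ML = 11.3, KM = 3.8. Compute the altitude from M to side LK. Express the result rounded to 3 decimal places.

3.386

Law of sines: sin L = KM·sin K/ML ≈ 0.29964.
Since ML ≥ KM, only the acute value applies: ∠L ≈ 0.304 rad.
Then ∠M = π − ∠K − ∠L ≈ 0.795 rad.
Law of sines gives LK = ML·sin M/sin K ≈ 9.0558.
Area = ½·ML·KM·sin M ≈ 15.331.
The altitude from M has length 2·area/LK ≈ 3.3859.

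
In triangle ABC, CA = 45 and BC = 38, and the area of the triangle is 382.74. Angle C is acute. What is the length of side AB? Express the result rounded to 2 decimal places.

From area = ½·BC·CA·sin C, we get sin C = 2·area/(BC·CA) ≈ 0.44765.
Taking the acute solution, ∠C ≈ 26.59°.
Law of cosines then gives AB ≈ 20.268.

20.27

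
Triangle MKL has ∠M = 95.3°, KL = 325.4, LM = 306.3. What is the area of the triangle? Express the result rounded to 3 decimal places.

Law of sines: sin K = LM·sin M/KL ≈ 0.93728.
Since KL ≥ LM, only the acute value applies: ∠K ≈ 69.60°.
Then ∠L = 180° − ∠M − ∠K ≈ 15.10°.
Law of sines gives MK = KL·sin L/sin M ≈ 85.135.
Area = ½·KL·LM·sin L ≈ 12983.

area ≈ 12982.705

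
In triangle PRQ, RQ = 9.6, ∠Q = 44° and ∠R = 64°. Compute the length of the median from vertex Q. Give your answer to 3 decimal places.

The third angle is ∠P = 180° − ∠R − ∠Q = 72.00°.
Law of sines: QP = RQ·sin R/sin P ≈ 9.0725.
Law of sines: PR = RQ·sin Q/sin P ≈ 7.0119.
Median from Q: ½√(2·RQ² + 2·QP² − PR²) ≈ 8.657.

m_Q ≈ 8.657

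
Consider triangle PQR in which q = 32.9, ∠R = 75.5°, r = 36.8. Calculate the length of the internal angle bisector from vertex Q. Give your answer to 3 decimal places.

Law of sines: sin Q = q·sin R/r ≈ 0.86555.
Since r ≥ q, only the acute value applies: ∠Q ≈ 59.94°.
Then ∠P = 180° − ∠R − ∠Q ≈ 44.56°.
Law of sines gives p = r·sin P/sin R ≈ 26.668.
The bisector from Q has length 2·r·p·cos(∠Q/2)/(r+p) ≈ 26.79.

t_Q ≈ 26.790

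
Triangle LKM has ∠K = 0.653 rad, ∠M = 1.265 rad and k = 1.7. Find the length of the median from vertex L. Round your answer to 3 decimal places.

1.809

The third angle is ∠L = π − ∠K − ∠M = 1.224 rad.
Law of sines: l = k·sin L/sin K ≈ 2.6311.
Law of sines: m = k·sin M/sin K ≈ 2.6682.
Median from L: ½√(2·k² + 2·m² − l²) ≈ 1.8094.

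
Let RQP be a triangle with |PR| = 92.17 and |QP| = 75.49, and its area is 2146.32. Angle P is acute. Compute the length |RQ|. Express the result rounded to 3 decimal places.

56.940

From area = ½·|QP|·|PR|·sin P, we get sin P = 2·area/(|QP|·|PR|) ≈ 0.61694.
Taking the acute solution, ∠P ≈ 38.09°.
Law of cosines then gives |RQ| ≈ 56.94.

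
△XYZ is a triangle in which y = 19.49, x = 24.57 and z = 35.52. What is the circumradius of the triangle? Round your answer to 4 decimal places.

By the law of cosines, cos X = (y² + z² − x²) / (2·y·z) ≈ 0.74958, so ∠X ≈ 41.45°.
Circumradius = x/(2 sin X) ≈ 18.56.

R ≈ 18.5598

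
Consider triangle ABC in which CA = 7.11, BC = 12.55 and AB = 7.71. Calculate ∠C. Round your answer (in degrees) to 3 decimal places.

33.619

By the law of cosines, cos C = (BC² + CA² − AB²) / (2·BC·CA) ≈ 0.83273, so ∠C ≈ 33.62°.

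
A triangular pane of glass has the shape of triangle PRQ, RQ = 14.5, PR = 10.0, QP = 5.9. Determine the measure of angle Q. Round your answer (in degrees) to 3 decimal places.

∠Q ≈ 32.026°

By the law of cosines, cos Q = (RQ² + QP² − PR²) / (2·RQ·QP) ≈ 0.84781, so ∠Q ≈ 32.03°.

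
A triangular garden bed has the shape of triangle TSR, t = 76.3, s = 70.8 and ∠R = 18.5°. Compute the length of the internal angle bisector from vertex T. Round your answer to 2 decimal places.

By the law of cosines, r² = t² + s² − 2·t·s·cos R = 588.57, so r ≈ 24.26.
Law of cosines again: cos T = (s² + r² − t²)/(2·s·r) ≈ -0.06418, so ∠T ≈ 93.68°.
The bisector from T has length 2·s·r·cos(∠T/2)/(s+r) ≈ 24.72.

t_T ≈ 24.72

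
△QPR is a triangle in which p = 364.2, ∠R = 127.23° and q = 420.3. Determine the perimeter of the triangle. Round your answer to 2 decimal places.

By the law of cosines, r² = q² + p² − 2·q·p·cos R = 4.9452e+05, so r ≈ 703.22.
Semiperimeter s = (420.3+364.2+703.22)/2 = 743.86.
Perimeter = 420.3 + 364.2 + 703.22 = 1487.7.

1487.72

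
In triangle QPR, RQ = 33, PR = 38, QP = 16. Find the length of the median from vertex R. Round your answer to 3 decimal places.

m_R ≈ 34.677

Median from R: ½√(2·PR² + 2·RQ² − QP²) ≈ 34.677.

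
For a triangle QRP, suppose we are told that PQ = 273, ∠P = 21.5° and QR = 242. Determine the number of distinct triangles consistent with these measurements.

2

PQ·sin P = 273·sin(21.5°) ≈ 100.1.
Since PQ sin P < QR < PQ (100.1 < 242 < 273), two triangles exist.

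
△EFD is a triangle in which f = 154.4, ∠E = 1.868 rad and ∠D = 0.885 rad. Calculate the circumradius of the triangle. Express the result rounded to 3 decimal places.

The third angle is ∠F = π − ∠D − ∠E = 0.389 rad.
Law of sines: e = f·sin E/sin F ≈ 389.64.
Law of sines: d = f·sin D/sin F ≈ 315.38.
Circumradius = f/(2 sin F) ≈ 203.76.

203.755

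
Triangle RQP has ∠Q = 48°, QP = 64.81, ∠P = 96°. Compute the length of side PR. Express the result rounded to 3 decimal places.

81.940

The third angle is ∠R = 180° − ∠Q − ∠P = 36.00°.
Law of sines: PR = QP·sin Q/sin R ≈ 81.94.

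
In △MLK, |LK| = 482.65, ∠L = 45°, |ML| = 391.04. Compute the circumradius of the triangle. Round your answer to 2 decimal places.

By the law of cosines, |KM|² = |ML|² + |LK|² − 2·|ML|·|LK|·cos L = 1.1895e+05, so |KM| ≈ 344.89.
Area = ½·|ML|·|LK|·sin L ≈ 66728.
Circumradius = |KM|/(2 sin L) ≈ 243.88.

243.88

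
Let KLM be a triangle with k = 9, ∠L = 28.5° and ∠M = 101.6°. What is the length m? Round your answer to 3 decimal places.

11.526

The third angle is ∠K = 180° − ∠L − ∠M = 49.90°.
Law of sines: m = k·sin M/sin K ≈ 11.526.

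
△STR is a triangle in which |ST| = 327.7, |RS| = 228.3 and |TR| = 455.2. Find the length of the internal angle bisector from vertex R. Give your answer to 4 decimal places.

By the law of cosines, cos R = (|TR|² + |RS|² − |ST|²) / (2·|TR|·|RS|) ≈ 0.73103, so ∠R ≈ 43.03°.
The bisector from R has length 2·|TR|·|RS|·cos(∠R/2)/(|TR|+|RS|) ≈ 282.9.

t_R ≈ 282.9027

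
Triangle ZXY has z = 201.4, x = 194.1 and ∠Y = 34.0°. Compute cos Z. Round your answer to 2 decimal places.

By the law of cosines, y² = z² + x² − 2·z·x·cos Y = 13420, so y ≈ 115.84.
Law of cosines again: cos Z = (x² + y² − z²)/(2·x·y) ≈ 0.23421, so ∠Z ≈ 76.45°.

cos Z ≈ 0.23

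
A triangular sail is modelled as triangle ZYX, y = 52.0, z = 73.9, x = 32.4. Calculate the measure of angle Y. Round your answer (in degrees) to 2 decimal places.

37.35

By the law of cosines, cos Y = (x² + z² − y²) / (2·x·z) ≈ 0.79499, so ∠Y ≈ 37.35°.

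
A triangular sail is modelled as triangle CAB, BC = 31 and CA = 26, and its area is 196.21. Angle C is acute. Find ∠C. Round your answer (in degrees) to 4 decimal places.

29.1353

From area = ½·BC·CA·sin C, we get sin C = 2·area/(BC·CA) ≈ 0.48687.
Taking the acute solution, ∠C ≈ 29.14°.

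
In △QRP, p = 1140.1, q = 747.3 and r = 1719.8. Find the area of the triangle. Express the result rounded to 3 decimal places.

area ≈ 325466.449

Semiperimeter s = (747.3 + 1719.8 + 1140.1)/2 = 1803.6.
Heron's formula: area = √(1803.6·1056.3·83.8·663.5) ≈ 3.2547e+05.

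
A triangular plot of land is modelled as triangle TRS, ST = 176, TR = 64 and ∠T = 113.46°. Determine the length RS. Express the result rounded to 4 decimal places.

209.8585

By the law of cosines, RS² = ST² + TR² − 2·ST·TR·cos T = 44041, so RS ≈ 209.86.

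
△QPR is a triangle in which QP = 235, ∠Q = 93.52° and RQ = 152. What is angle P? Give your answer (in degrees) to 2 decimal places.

∠P ≈ 31.84°

By the law of cosines, PR² = RQ² + QP² − 2·RQ·QP·cos Q = 82715, so PR ≈ 287.6.
Law of cosines again: cos P = (QP² + PR² − RQ²)/(2·QP·PR) ≈ 0.84955, so ∠P ≈ 31.84°.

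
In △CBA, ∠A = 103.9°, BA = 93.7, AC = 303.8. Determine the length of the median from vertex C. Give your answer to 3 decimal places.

m_C ≈ 318.320

By the law of cosines, CB² = BA² + AC² − 2·BA·AC·cos A = 1.1475e+05, so CB ≈ 338.75.
Median from C: ½√(2·AC² + 2·CB² − BA²) ≈ 318.32.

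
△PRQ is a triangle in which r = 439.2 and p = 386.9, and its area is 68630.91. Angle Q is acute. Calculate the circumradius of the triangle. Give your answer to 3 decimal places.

233.454

From area = ½·p·r·sin Q, we get sin Q = 2·area/(p·r) ≈ 0.80777.
Taking the acute solution, ∠Q ≈ 0.940 rad.
Law of cosines then gives q ≈ 377.16.
Circumradius = q/(2 sin Q) ≈ 233.45.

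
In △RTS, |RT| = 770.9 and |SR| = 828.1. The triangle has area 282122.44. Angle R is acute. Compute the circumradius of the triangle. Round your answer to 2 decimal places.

From area = ½·|SR|·|RT|·sin R, we get sin R = 2·area/(|SR|·|RT|) ≈ 0.88387.
Taking the acute solution, ∠R ≈ 62.11°.
Law of cosines then gives |TS| ≈ 826.34.
Circumradius = |TS|/(2 sin R) ≈ 467.46.

467.46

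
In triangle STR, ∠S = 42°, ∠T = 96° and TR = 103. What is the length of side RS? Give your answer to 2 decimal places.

The third angle is ∠R = 180° − ∠S − ∠T = 42.00°.
Law of sines: RS = TR·sin T/sin S ≈ 153.09.

153.09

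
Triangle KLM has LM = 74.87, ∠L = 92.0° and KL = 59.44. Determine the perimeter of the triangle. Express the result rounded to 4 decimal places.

perimeter ≈ 231.5173

By the law of cosines, MK² = KL² + LM² − 2·KL·LM·cos L = 9449.3, so MK ≈ 97.207.
Semiperimeter s = (74.87+97.207+59.44)/2 = 115.76.
Perimeter = 74.87 + 97.207 + 59.44 = 231.52.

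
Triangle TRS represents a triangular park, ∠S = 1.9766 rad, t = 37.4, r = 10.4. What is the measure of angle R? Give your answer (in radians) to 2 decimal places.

0.23

By the law of cosines, s² = t² + r² − 2·t·r·cos S = 1814, so s ≈ 42.591.
Law of cosines again: cos R = (s² + t² − r²)/(2·s·t) ≈ 0.97451, so ∠R ≈ 0.2263 rad.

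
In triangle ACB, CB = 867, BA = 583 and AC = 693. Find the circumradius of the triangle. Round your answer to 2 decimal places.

435.06

By the law of cosines, cos A = (BA² + AC² − CB²) / (2·BA·AC) ≈ 0.08471, so ∠A ≈ 1.486 rad.
Circumradius = CB/(2 sin A) ≈ 435.06.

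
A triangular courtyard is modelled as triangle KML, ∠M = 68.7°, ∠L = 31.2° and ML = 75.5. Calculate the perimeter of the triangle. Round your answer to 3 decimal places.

The third angle is ∠K = 180° − ∠M − ∠L = 80.10°.
Law of sines: LK = ML·sin M/sin K ≈ 71.406.
Law of sines: KM = ML·sin L/sin K ≈ 39.702.
Semiperimeter s = (75.5+71.406+39.702)/2 = 93.304.
Perimeter = 75.5 + 71.406 + 39.702 = 186.61.

perimeter ≈ 186.608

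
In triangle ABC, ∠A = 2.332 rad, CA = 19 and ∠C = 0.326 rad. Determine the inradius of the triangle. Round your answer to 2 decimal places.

The third angle is ∠B = π − ∠C − ∠A = 0.484 rad.
Law of sines: BC = CA·sin A/sin B ≈ 29.585.
Law of sines: AB = CA·sin C/sin B ≈ 13.087.
Area = ½·CA·BC·sin C ≈ 90.012.
Semiperimeter s = (29.585+19+13.087)/2 = 30.836.
Inradius = area/s = 90.012/30.836 ≈ 2.919.

r ≈ 2.92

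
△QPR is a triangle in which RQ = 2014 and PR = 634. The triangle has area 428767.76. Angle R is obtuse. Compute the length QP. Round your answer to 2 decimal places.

From area = ½·PR·RQ·sin R, we get sin R = 2·area/(PR·RQ) ≈ 0.67159.
Taking the obtuse solution, ∠R ≈ 2.405 rad.
Law of cosines then gives QP ≈ 2520.

2519.98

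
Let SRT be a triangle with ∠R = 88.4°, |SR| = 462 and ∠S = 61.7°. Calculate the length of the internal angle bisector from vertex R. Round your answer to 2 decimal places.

The third angle is ∠T = 180° − ∠S − ∠R = 29.90°.
Law of sines: |RT| = |SR|·sin S/sin T ≈ 816.03.
Law of sines: |TS| = |SR|·sin R/sin T ≈ 926.44.
The bisector from R has length 2·|SR|·|RT|·cos(∠R/2)/(|SR|+|RT|) ≈ 422.96.

t_R ≈ 422.96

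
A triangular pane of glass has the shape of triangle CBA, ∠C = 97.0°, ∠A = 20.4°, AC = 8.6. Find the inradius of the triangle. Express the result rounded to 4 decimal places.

The third angle is ∠B = 180° − ∠A − ∠C = 62.60°.
Law of sines: BA = AC·sin C/sin B ≈ 9.6145.
Law of sines: CB = AC·sin A/sin B ≈ 3.3765.
Area = ½·AC·BA·sin A ≈ 14.411.
Semiperimeter s = (9.6145+8.6+3.3765)/2 = 10.796.
Inradius = area/s = 14.411/10.796 ≈ 1.3349.

1.3349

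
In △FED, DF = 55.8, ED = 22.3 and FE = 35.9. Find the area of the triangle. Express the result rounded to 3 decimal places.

Semiperimeter s = (22.3 + 55.8 + 35.9)/2 = 57.
Heron's formula: area = √(57·34.7·1.2·21.1) ≈ 223.79.

223.787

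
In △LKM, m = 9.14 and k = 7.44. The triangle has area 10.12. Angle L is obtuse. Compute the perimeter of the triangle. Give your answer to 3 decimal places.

From area = ½·k·m·sin L, we get sin L = 2·area/(k·m) ≈ 0.29764.
Taking the obtuse solution, ∠L ≈ 162.68°.
Law of cosines then gives l ≈ 16.393.
Perimeter = 16.393 + 7.44 + 9.14 = 32.973.

32.973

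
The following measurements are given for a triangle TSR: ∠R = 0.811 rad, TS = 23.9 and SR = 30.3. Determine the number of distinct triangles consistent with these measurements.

2

SR·sin R = 30.3·sin(0.811 rad) ≈ 21.97.
Since SR sin R < TS < SR (21.97 < 23.9 < 30.3), two triangles exist.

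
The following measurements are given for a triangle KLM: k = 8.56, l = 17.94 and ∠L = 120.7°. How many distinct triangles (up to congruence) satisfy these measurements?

k·sin L = 8.56·sin(120.7°) ≈ 7.36.
Since ∠L is not acute, a triangle exists only if l > k; here l > k, so there is exactly one triangle.

1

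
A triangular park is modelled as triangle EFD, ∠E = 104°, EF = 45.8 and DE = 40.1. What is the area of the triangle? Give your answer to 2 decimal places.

area ≈ 891.01

Area = ½·DE·EF·sin E ≈ 891.01.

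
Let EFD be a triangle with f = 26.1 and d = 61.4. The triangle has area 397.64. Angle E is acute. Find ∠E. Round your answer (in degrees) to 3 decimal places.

From area = ½·f·d·sin E, we get sin E = 2·area/(f·d) ≈ 0.49626.
Taking the acute solution, ∠E ≈ 29.75°.

29.753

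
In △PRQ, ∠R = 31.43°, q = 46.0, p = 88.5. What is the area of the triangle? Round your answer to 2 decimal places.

Area = ½·q·p·sin R ≈ 1061.4.

1061.42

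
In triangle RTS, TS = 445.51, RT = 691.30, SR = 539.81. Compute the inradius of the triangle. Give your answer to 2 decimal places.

Semiperimeter s = (445.51 + 539.81 + 691.3)/2 = 838.31.
Heron's formula: area = √(838.31·392.8·298.5·147.01) ≈ 1.2021e+05.
Inradius = area/s = 1.2021e+05/838.31 ≈ 143.39.

143.39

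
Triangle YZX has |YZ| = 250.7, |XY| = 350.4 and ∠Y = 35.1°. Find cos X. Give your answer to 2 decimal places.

By the law of cosines, |ZX|² = |XY|² + |YZ|² − 2·|XY|·|YZ|·cos Y = 41889, so |ZX| ≈ 204.67.
Law of cosines again: cos X = (|ZX|² + |XY|² − |YZ|²)/(2·|ZX|·|XY|) ≈ 0.70988, so ∠X ≈ 44.78°.

cos X ≈ 0.71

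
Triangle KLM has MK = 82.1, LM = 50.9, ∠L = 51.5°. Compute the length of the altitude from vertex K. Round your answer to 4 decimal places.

Law of sines: sin K = LM·sin L/MK ≈ 0.48520.
Since MK ≥ LM, only the acute value applies: ∠K ≈ 29.03°.
Then ∠M = 180° − ∠L − ∠K ≈ 99.47°.
Law of sines gives KL = MK·sin M/sin L ≈ 103.47.
Area = ½·MK·LM·sin M ≈ 2060.9.
The altitude from K has length 2·area/LM ≈ 80.98.

80.9801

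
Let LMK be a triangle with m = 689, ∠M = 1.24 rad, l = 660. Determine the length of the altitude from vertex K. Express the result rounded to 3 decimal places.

624.217

Law of sines: sin L = l·sin M/m ≈ 0.90598.
Since m ≥ l, only the acute value applies: ∠L ≈ 1.134 rad.
Then ∠K = π − ∠M − ∠L ≈ 0.768 rad.
Law of sines gives k = m·sin K/sin M ≈ 506.04.
Area = ½·m·l·sin K ≈ 1.5794e+05.
The altitude from K has length 2·area/k ≈ 624.22.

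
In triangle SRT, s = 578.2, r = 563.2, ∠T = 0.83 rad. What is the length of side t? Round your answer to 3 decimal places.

By the law of cosines, t² = s² + r² − 2·s·r·cos T = 2.1197e+05, so t ≈ 460.41.

460.406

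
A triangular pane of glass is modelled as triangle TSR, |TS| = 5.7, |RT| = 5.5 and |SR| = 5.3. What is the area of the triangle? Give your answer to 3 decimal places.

13.064

Semiperimeter s = (5.3 + 5.5 + 5.7)/2 = 8.25.
Heron's formula: area = √(8.25·2.95·2.75·2.55) ≈ 13.064.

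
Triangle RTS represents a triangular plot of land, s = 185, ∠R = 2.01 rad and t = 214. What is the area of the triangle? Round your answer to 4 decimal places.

17916.2677

Area = ½·t·s·sin R ≈ 17916.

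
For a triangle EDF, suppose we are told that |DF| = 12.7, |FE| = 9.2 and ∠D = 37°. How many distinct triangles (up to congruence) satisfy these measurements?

2

|DF|·sin D = 12.7·sin(37°) ≈ 7.643.
Since |DF| sin D < |FE| < |DF| (7.643 < 9.2 < 12.7), two triangles exist.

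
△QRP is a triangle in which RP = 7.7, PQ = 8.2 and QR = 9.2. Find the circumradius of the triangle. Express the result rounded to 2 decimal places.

4.88

By the law of cosines, cos Q = (PQ² + QR² − RP²) / (2·PQ·QR) ≈ 0.61367, so ∠Q ≈ 52.14°.
Circumradius = RP/(2 sin Q) ≈ 4.8761.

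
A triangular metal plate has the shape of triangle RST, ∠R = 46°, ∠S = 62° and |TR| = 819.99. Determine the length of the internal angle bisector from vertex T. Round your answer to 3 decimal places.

The third angle is ∠T = 180° − ∠R − ∠S = 72.00°.
Law of sines: |ST| = |TR|·sin R/sin S ≈ 668.05.
Law of sines: |RS| = |TR|·sin T/sin S ≈ 883.24.
The bisector from T has length 2·|ST|·|TR|·cos(∠T/2)/(|ST|+|TR|) ≈ 595.65.

595.648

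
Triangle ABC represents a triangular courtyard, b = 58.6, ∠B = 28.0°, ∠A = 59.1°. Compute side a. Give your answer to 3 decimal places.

The third angle is ∠C = 180° − ∠A − ∠B = 92.90°.
Law of sines: a = b·sin A/sin B ≈ 107.1.

107.105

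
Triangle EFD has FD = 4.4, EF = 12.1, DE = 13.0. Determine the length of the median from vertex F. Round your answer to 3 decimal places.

Median from F: ½√(2·EF² + 2·FD² − DE²) ≈ 6.3746.

m_F ≈ 6.375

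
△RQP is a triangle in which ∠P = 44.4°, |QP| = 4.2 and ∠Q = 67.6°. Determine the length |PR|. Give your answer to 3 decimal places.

The third angle is ∠R = 180° − ∠Q − ∠P = 68.00°.
Law of sines: |PR| = |QP|·sin Q/sin R ≈ 4.1881.

4.188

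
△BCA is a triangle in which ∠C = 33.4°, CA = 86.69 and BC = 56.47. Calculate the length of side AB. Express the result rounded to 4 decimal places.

50.3012

By the law of cosines, AB² = BC² + CA² − 2·BC·CA·cos C = 2530.2, so AB ≈ 50.301.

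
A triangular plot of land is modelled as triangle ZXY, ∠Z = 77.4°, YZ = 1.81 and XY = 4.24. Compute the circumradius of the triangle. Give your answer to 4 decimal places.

Law of sines: sin X = YZ·sin Z/XY ≈ 0.41661.
Since XY ≥ YZ, only the acute value applies: ∠X ≈ 24.62°.
Then ∠Y = 180° − ∠Z − ∠X ≈ 77.98°.
Law of sines gives ZX = XY·sin Y/sin Z ≈ 4.2494.
Circumradius = XY/(2 sin Z) ≈ 2.1723.

R ≈ 2.1723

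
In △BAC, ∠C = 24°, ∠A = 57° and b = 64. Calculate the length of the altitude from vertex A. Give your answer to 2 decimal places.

26.03

The third angle is ∠B = 180° − ∠A − ∠C = 99.00°.
Law of sines: a = b·sin A/sin B ≈ 54.344.
Law of sines: c = b·sin C/sin B ≈ 26.356.
Area = ½·b·a·sin C ≈ 707.32.
The altitude from A has length 2·area/a ≈ 26.031.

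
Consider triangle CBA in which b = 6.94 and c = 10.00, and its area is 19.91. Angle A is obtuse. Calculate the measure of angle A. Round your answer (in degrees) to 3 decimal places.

From area = ½·c·b·sin A, we get sin A = 2·area/(c·b) ≈ 0.57378.
Taking the obtuse solution, ∠A ≈ 144.99°.

∠A ≈ 144.986°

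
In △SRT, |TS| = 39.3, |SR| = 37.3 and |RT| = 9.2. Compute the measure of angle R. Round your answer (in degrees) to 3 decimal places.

95.733

By the law of cosines, cos R = (|SR|² + |RT|² − |TS|²) / (2·|SR|·|RT|) ≈ -0.09990, so ∠R ≈ 95.73°.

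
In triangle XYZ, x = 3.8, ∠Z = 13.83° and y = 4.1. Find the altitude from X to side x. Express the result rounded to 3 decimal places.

h_X ≈ 0.980

By the law of cosines, z² = x² + y² − 2·x·y·cos Z = 0.99335, so z ≈ 0.99667.
Area = ½·x·y·sin Z ≈ 1.8621.
The altitude from X has length 2·area/x ≈ 0.98007.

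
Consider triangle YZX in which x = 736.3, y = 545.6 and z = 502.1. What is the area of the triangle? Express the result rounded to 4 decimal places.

Semiperimeter s = (545.6 + 502.1 + 736.3)/2 = 892.
Heron's formula: area = √(892·346.4·389.9·155.7) ≈ 1.3696e+05.

area ≈ 136959.5413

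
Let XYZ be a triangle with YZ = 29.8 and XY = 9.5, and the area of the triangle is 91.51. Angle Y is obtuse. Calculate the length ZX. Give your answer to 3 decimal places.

37.553

From area = ½·XY·YZ·sin Y, we get sin Y = 2·area/(XY·YZ) ≈ 0.64649.
Taking the obtuse solution, ∠Y ≈ 139.72°.
Law of cosines then gives ZX ≈ 37.553.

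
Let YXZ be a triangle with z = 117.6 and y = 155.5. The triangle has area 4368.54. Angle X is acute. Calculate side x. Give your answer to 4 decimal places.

76.6868

From area = ½·z·y·sin X, we get sin X = 2·area/(z·y) ≈ 0.47778.
Taking the acute solution, ∠X ≈ 28.54°.
Law of cosines then gives x ≈ 76.687.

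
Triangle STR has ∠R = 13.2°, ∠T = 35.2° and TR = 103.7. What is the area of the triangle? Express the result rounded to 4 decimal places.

The third angle is ∠S = 180° − ∠T − ∠R = 131.60°.
Law of sines: RS = TR·sin T/sin S ≈ 79.936.
Law of sines: ST = TR·sin R/sin S ≈ 31.666.
Area = ½·TR·RS·sin R ≈ 946.44.

area ≈ 946.4423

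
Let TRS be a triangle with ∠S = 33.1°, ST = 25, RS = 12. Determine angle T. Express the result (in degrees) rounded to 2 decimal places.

∠T ≈ 23.67°

By the law of cosines, TR² = RS² + ST² − 2·RS·ST·cos S = 266.37, so TR ≈ 16.321.
Law of cosines again: cos T = (ST² + TR² − RS²)/(2·ST·TR) ≈ 0.91585, so ∠T ≈ 23.67°.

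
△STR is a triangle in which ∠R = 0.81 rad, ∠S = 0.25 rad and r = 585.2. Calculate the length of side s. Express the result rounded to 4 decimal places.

The third angle is ∠T = π − ∠R − ∠S = 2.082 rad.
Law of sines: s = r·sin S/sin R ≈ 199.89.

199.8942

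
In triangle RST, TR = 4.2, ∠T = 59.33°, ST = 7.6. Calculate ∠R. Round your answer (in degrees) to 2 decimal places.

By the law of cosines, RS² = ST² + TR² − 2·ST·TR·cos T = 42.836, so RS ≈ 6.5449.
Law of cosines again: cos R = (TR² + RS² − ST²)/(2·TR·RS) ≈ 0.04940, so ∠R ≈ 87.17°.

∠R ≈ 87.17°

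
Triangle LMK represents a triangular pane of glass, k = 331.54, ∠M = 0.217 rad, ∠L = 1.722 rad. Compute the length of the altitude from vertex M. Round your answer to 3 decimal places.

327.757

The third angle is ∠K = π − ∠L − ∠M = 1.203 rad.
Law of sines: l = k·sin L/sin K ≈ 351.3.
Law of sines: m = k·sin M/sin K ≈ 76.509.
Area = ½·k·l·sin M ≈ 12538.
The altitude from M has length 2·area/m ≈ 327.76.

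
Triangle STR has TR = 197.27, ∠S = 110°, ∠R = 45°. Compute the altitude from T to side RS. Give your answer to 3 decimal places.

The third angle is ∠T = 180° − ∠R − ∠S = 25.00°.
Law of sines: RS = TR·sin T/sin S ≈ 88.72.
Law of sines: ST = TR·sin R/sin S ≈ 148.44.
Area = ½·TR·RS·sin R ≈ 6187.8.
The altitude from T has length 2·area/RS ≈ 139.49.

h_T ≈ 139.491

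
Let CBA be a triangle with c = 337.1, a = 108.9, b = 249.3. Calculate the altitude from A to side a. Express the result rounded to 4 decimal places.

Semiperimeter s = (337.1 + 249.3 + 108.9)/2 = 347.65.
Heron's formula: area = √(347.65·10.55·98.35·238.75) ≈ 9280.2.
The altitude from A has length 2·area/a ≈ 170.43.

170.4348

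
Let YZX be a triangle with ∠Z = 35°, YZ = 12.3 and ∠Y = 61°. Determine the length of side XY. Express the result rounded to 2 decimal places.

The third angle is ∠X = 180° − ∠Y − ∠Z = 84.00°.
Law of sines: XY = YZ·sin Z/sin X ≈ 7.0939.

7.09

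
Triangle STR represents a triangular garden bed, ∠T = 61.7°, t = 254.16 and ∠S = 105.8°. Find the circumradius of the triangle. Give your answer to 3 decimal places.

The third angle is ∠R = 180° − ∠S − ∠T = 12.50°.
Law of sines: s = t·sin S/sin T ≈ 277.76.
Law of sines: r = t·sin R/sin T ≈ 62.478.
Circumradius = t/(2 sin T) ≈ 144.33.

144.331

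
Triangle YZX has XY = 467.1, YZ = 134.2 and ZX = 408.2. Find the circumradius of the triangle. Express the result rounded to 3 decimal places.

R ≈ 245.333

By the law of cosines, cos Y = (XY² + YZ² − ZX²) / (2·XY·YZ) ≈ 0.55488, so ∠Y ≈ 56.30°.
Circumradius = ZX/(2 sin Y) ≈ 245.33.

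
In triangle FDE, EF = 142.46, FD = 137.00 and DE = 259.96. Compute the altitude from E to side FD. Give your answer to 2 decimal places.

97.28

Semiperimeter s = (259.96 + 142.46 + 137)/2 = 269.71.
Heron's formula: area = √(269.71·9.75·127.25·132.71) ≈ 6663.9.
The altitude from E has length 2·area/FD ≈ 97.284.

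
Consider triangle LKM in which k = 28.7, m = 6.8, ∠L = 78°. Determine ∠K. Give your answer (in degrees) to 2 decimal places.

By the law of cosines, l² = k² + m² − 2·k·m·cos L = 788.78, so l ≈ 28.085.
Law of cosines again: cos K = (m² + l² − k²)/(2·m·l) ≈ 0.02966, so ∠K ≈ 88.30°.

88.30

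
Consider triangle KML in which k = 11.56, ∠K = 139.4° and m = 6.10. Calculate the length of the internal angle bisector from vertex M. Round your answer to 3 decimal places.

7.969

Law of sines: sin M = m·sin K/k ≈ 0.34340.
Since k ≥ m, only the acute value applies: ∠M ≈ 20.08°.
Then ∠L = 180° − ∠K − ∠M ≈ 20.52°.
Law of sines gives l = k·sin L/sin K ≈ 6.2255.
The bisector from M has length 2·l·k·cos(∠M/2)/(l+k) ≈ 7.9687.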